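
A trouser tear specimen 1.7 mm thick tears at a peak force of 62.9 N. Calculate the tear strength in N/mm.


Tear strength = force / thickness
= 62.9 / 1.7
= 37.0 N/mm

37.0 N/mm


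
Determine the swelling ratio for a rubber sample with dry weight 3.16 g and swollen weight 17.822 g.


Q = W_swollen / W_dry
Q = 17.822 / 3.16
Q = 5.64

Q = 5.64


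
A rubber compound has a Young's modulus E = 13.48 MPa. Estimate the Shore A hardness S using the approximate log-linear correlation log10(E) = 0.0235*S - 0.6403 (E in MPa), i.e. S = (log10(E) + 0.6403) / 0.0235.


log10(E) = 0.0235*S - 0.6403  =>  S = (log10(E) + 0.6403) / 0.0235
log10(13.48) = 1.129690
S = (1.129690 + 0.6403) / 0.0235 = 1.769990 / 0.0235
S = 75.3

Shore A = 75.3


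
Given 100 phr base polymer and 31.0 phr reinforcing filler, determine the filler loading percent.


Filler % = filler / (rubber + filler) * 100
= 31.0 / (100 + 31.0) * 100
= 31.0 / 131.0 * 100
= 23.66%

23.66%


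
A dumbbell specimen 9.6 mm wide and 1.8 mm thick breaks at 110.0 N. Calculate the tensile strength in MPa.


Area = width * thickness = 9.6 * 1.8 = 17.28 mm^2
TS = force / area = 110.0 / 17.28 = 6.37 MPa

6.37 MPa


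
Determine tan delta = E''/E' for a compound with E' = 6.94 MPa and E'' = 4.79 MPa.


tan delta = E'' / E'
= 4.79 / 6.94
= 0.6902

tan delta = 0.6902


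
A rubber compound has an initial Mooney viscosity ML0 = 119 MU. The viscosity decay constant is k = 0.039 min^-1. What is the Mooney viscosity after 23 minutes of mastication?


ML = ML0 * exp(-k * t)
ML = 119 * exp(-0.039 * 23)
ML = 119 * 0.4078
ML = 48.53 MU

48.53 MU


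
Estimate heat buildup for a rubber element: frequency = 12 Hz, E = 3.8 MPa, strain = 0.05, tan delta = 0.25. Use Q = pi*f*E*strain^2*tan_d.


Q = pi * f * E * strain^2 * tan_d
= pi * 12 * 3.8 * 0.05^2 * 0.25
= pi * 12 * 3.8 * 0.0025 * 0.25
= 0.0895

Q = 0.0895


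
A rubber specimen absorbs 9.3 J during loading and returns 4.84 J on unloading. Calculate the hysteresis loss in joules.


Hysteresis loss = loading - unloading
= 9.3 - 4.84
= 4.46 J

4.46 J


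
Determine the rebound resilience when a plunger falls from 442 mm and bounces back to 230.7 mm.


Resilience = h_rebound / h_drop * 100
= 230.7 / 442 * 100
= 52.2%

52.2%


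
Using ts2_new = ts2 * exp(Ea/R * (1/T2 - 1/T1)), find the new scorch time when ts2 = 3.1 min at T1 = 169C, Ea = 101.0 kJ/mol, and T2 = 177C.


Convert temperatures: T1 = 169 + 273.15 = 442.15 K, T2 = 177 + 273.15 = 450.15 K
ts2_new = 3.1 * exp(101000 / 8.314 * (1/450.15 - 1/442.15))
1/T2 - 1/T1 = -4.0194e-05
ts2_new = 1.9 min

1.9 min


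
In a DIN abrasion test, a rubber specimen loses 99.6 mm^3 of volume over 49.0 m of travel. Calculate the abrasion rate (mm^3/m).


Rate = volume_loss / distance
= 99.6 / 49.0
= 2.033 mm^3/m

2.033 mm^3/m


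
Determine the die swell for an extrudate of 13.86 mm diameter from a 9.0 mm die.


Die swell ratio = D_extrudate / D_die
= 13.86 / 9.0
= 1.54

Die swell = 1.54


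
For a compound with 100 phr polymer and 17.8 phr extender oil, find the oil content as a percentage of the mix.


Oil % = oil / (100 + oil) * 100
= 17.8 / (100 + 17.8) * 100
= 17.8 / 117.8 * 100
= 15.11%

15.11%


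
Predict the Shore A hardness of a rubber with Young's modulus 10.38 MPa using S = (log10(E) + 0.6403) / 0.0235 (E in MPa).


log10(E) = 0.0235*S - 0.6403  =>  S = (log10(E) + 0.6403) / 0.0235
log10(10.38) = 1.016197
S = (1.016197 + 0.6403) / 0.0235 = 1.656497 / 0.0235
S = 70.5

Shore A = 70.5


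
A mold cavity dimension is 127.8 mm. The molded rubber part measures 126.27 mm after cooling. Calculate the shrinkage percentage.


Shrinkage = (mold - part) / mold * 100
= (127.8 - 126.27) / 127.8 * 100
= 1.53 / 127.8 * 100
= 1.2%

1.2%


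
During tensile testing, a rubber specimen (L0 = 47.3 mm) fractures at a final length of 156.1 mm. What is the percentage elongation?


Elongation = (Lf - L0) / L0 * 100
= (156.1 - 47.3) / 47.3 * 100
= 108.8 / 47.3 * 100
= 230.0%

230.0%


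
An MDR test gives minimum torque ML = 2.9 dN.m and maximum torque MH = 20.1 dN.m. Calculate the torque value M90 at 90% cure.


M90 = ML + 0.9 * (MH - ML)
M90 = 2.9 + 0.9 * (20.1 - 2.9)
M90 = 2.9 + 0.9 * 17.2
M90 = 18.38 dN.m

18.38 dN.m


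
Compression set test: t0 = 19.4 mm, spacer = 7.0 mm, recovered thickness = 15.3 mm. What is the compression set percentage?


CS = (t0 - recovered) / (t0 - ts) * 100
= (19.4 - 15.3) / (19.4 - 7.0) * 100
= 4.1 / 12.4 * 100
= 33.1%

33.1%


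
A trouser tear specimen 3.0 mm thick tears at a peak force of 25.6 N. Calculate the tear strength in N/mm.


Tear strength = force / thickness
= 25.6 / 3.0
= 8.53 N/mm

8.53 N/mm


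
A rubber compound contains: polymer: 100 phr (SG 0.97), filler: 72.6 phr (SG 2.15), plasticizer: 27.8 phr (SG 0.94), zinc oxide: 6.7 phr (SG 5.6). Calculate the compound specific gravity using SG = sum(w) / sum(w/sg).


Sum of weights = 207.1
Volume contributions:
  polymer: 100/0.97 = 103.0928
  filler: 72.6/2.15 = 33.7674
  plasticizer: 27.8/0.94 = 29.5745
  zinc oxide: 6.7/5.6 = 1.1964
Sum of volumes = 167.6311
SG = 207.1 / 167.6311 = 1.235

SG = 1.235


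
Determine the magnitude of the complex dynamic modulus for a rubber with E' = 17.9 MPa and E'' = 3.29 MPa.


|E*| = sqrt(E'^2 + E''^2)
= sqrt(17.9^2 + 3.29^2)
= sqrt(320.4100 + 10.8241)
= 18.2 MPa

18.2 MPa


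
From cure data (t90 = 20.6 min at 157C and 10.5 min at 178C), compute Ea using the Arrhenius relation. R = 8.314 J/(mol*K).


T1 = 430.15 K, T2 = 451.15 K
1/T1 - 1/T2 = 1.0821e-04
ln(t1/t2) = ln(20.6/10.5) = 0.6739
Ea = 8.314 * 0.6739 / 1.0821e-04 = 51777.0455 J/mol
Ea = 51.78 kJ/mol

51.78 kJ/mol


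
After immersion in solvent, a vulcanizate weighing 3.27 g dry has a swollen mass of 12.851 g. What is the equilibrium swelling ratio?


Q = W_swollen / W_dry
Q = 12.851 / 3.27
Q = 3.93

Q = 3.93


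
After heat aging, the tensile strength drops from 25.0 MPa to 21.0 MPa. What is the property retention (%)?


Retention = aged / original * 100
= 21.0 / 25.0 * 100
= 84.0%

84.0%


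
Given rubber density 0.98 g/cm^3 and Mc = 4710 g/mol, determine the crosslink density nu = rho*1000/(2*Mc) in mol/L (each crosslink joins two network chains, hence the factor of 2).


nu = rho * 1000 / (2 * Mc)
nu = 0.98 * 1000 / (2 * 4710)
nu = 980.0 / 9420
nu = 0.1040 mol/L

0.1040 mol/L


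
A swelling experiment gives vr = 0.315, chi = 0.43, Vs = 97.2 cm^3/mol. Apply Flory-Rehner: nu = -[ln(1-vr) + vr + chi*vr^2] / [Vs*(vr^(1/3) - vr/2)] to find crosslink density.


ln(1 - vr) = ln(1 - 0.315) = -0.3783
Numerator = -((-0.3783) + 0.315 + 0.43 * 0.315^2) = 0.0207
Denominator = 97.2 * (0.315^(1/3) - 0.315/2) = 50.8268
nu = 0.0207 / 50.8268 = 4.0667e-04 mol/cm^3

4.0667e-04 mol/cm^3


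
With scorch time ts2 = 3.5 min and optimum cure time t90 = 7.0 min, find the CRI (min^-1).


CRI = 100 / (t90 - ts2)
= 100 / (7.0 - 3.5)
= 100 / 3.5
= 28.57 min^-1

28.57 min^-1


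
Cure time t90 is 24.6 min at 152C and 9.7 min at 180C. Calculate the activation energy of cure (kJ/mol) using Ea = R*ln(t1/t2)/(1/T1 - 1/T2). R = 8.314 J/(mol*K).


T1 = 425.15 K, T2 = 453.15 K
1/T1 - 1/T2 = 1.4534e-04
ln(t1/t2) = ln(24.6/9.7) = 0.9306
Ea = 8.314 * 0.9306 / 1.4534e-04 = 53236.4146 J/mol
Ea = 53.24 kJ/mol

53.24 kJ/mol


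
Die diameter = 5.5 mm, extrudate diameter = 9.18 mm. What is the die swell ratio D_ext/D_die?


Die swell ratio = D_extrudate / D_die
= 9.18 / 5.5
= 1.669

Die swell = 1.669


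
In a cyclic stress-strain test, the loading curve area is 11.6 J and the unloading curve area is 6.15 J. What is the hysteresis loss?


Hysteresis loss = loading - unloading
= 11.6 - 6.15
= 5.45 J

5.45 J


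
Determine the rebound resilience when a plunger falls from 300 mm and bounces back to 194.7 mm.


Resilience = h_rebound / h_drop * 100
= 194.7 / 300 * 100
= 64.9%

64.9%


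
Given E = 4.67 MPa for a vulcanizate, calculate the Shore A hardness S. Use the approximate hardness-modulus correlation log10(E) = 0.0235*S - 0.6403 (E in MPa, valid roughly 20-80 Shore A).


log10(E) = 0.0235*S - 0.6403  =>  S = (log10(E) + 0.6403) / 0.0235
log10(4.67) = 0.669317
S = (0.669317 + 0.6403) / 0.0235 = 1.309617 / 0.0235
S = 55.7

Shore A = 55.7


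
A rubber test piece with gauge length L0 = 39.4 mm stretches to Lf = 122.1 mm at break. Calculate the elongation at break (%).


Elongation = (Lf - L0) / L0 * 100
= (122.1 - 39.4) / 39.4 * 100
= 82.7 / 39.4 * 100
= 209.9%

209.9%


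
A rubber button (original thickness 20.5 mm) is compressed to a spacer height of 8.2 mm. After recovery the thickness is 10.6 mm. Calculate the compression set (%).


CS = (t0 - recovered) / (t0 - ts) * 100
= (20.5 - 10.6) / (20.5 - 8.2) * 100
= 9.9 / 12.3 * 100
= 80.5%

80.5%


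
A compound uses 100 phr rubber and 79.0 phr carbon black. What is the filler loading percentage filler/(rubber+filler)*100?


Filler % = filler / (rubber + filler) * 100
= 79.0 / (100 + 79.0) * 100
= 79.0 / 179.0 * 100
= 44.13%

44.13%


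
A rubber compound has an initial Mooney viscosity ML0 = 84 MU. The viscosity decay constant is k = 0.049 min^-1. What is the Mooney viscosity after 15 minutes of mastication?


ML = ML0 * exp(-k * t)
ML = 84 * exp(-0.049 * 15)
ML = 84 * 0.4795
ML = 40.28 MU

40.28 MU


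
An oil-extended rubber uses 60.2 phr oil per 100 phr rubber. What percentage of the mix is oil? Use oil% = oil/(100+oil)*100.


Oil % = oil / (100 + oil) * 100
= 60.2 / (100 + 60.2) * 100
= 60.2 / 160.2 * 100
= 37.58%

37.58%


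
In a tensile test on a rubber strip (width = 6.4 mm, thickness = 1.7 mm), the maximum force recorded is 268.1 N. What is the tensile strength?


Area = width * thickness = 6.4 * 1.7 = 10.88 mm^2
TS = force / area = 268.1 / 10.88 = 24.64 MPa

24.64 MPa


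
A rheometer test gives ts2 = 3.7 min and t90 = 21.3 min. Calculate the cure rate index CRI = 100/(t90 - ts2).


CRI = 100 / (t90 - ts2)
= 100 / (21.3 - 3.7)
= 100 / 17.6
= 5.68 min^-1

5.68 min^-1


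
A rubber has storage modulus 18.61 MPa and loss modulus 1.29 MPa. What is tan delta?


tan delta = E'' / E'
= 1.29 / 18.61
= 0.0693

tan delta = 0.0693


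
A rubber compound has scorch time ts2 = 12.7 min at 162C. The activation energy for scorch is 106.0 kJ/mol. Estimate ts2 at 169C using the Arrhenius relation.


Convert temperatures: T1 = 162 + 273.15 = 435.15 K, T2 = 169 + 273.15 = 442.15 K
ts2_new = 12.7 * exp(106000 / 8.314 * (1/442.15 - 1/435.15))
1/T2 - 1/T1 = -3.6382e-05
ts2_new = 7.99 min

7.99 min


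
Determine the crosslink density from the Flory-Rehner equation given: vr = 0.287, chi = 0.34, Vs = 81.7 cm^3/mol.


ln(1 - vr) = ln(1 - 0.287) = -0.3383
Numerator = -((-0.3383) + 0.287 + 0.34 * 0.287^2) = 0.0233
Denominator = 81.7 * (0.287^(1/3) - 0.287/2) = 42.1670
nu = 0.0233 / 42.1670 = 5.5182e-04 mol/cm^3

5.5182e-04 mol/cm^3


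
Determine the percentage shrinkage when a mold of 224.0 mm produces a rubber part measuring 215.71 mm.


Shrinkage = (mold - part) / mold * 100
= (224.0 - 215.71) / 224.0 * 100
= 8.29 / 224.0 * 100
= 3.7%

3.7%


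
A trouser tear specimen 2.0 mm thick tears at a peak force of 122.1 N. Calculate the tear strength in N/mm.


Tear strength = force / thickness
= 122.1 / 2.0
= 61.05 N/mm

61.05 N/mm


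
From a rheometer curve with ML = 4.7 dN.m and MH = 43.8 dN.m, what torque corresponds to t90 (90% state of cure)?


M90 = ML + 0.9 * (MH - ML)
M90 = 4.7 + 0.9 * (43.8 - 4.7)
M90 = 4.7 + 0.9 * 39.1
M90 = 39.89 dN.m

39.89 dN.m


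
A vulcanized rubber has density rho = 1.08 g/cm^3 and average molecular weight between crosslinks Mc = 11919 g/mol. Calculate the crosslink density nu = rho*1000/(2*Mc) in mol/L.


nu = rho * 1000 / (2 * Mc)
nu = 1.08 * 1000 / (2 * 11919)
nu = 1080.0 / 23838
nu = 0.0453 mol/L

0.0453 mol/L


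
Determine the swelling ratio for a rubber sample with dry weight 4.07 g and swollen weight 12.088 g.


Q = W_swollen / W_dry
Q = 12.088 / 4.07
Q = 2.97

Q = 2.97


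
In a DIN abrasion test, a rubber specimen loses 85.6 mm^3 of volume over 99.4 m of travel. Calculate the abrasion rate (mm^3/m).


Rate = volume_loss / distance
= 85.6 / 99.4
= 0.861 mm^3/m

0.861 mm^3/m


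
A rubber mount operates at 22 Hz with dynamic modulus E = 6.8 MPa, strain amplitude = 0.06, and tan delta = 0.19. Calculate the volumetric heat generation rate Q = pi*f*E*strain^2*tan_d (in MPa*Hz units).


Q = pi * f * E * strain^2 * tan_d
= pi * 22 * 6.8 * 0.06^2 * 0.19
= pi * 22 * 6.8 * 0.0036 * 0.19
= 0.3215

Q = 0.3215


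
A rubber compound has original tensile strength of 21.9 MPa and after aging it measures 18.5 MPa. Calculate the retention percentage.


Retention = aged / original * 100
= 18.5 / 21.9 * 100
= 84.5%

84.5%


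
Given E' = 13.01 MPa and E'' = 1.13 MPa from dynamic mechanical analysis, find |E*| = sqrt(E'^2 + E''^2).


|E*| = sqrt(E'^2 + E''^2)
= sqrt(13.01^2 + 1.13^2)
= sqrt(169.2601 + 1.2769)
= 13.059 MPa

13.059 MPa


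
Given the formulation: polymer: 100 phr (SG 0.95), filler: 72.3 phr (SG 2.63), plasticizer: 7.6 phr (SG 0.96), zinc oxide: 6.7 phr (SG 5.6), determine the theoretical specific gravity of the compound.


Sum of weights = 186.6
Volume contributions:
  polymer: 100/0.95 = 105.2632
  filler: 72.3/2.63 = 27.4905
  plasticizer: 7.6/0.96 = 7.9167
  zinc oxide: 6.7/5.6 = 1.1964
Sum of volumes = 141.8667
SG = 186.6 / 141.8667 = 1.315

SG = 1.315


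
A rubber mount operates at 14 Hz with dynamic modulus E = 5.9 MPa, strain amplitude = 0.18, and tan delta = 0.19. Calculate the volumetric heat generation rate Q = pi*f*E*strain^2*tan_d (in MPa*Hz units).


Q = pi * f * E * strain^2 * tan_d
= pi * 14 * 5.9 * 0.18^2 * 0.19
= pi * 14 * 5.9 * 0.0324 * 0.19
= 1.5975

Q = 1.5975


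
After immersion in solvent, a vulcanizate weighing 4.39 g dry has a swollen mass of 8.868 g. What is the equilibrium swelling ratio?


Q = W_swollen / W_dry
Q = 8.868 / 4.39
Q = 2.02

Q = 2.02


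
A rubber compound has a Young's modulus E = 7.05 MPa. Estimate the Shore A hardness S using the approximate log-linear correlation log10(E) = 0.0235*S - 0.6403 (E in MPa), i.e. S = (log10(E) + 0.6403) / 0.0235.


log10(E) = 0.0235*S - 0.6403  =>  S = (log10(E) + 0.6403) / 0.0235
log10(7.05) = 0.848189
S = (0.848189 + 0.6403) / 0.0235 = 1.488489 / 0.0235
S = 63.3

Shore A = 63.3


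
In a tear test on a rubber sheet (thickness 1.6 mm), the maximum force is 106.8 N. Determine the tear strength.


Tear strength = force / thickness
= 106.8 / 1.6
= 66.75 N/mm

66.75 N/mm


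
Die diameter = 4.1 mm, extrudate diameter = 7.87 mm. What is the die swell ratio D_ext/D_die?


Die swell ratio = D_extrudate / D_die
= 7.87 / 4.1
= 1.92

Die swell = 1.92


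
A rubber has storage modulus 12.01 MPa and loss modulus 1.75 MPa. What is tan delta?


tan delta = E'' / E'
= 1.75 / 12.01
= 0.1457

tan delta = 0.1457


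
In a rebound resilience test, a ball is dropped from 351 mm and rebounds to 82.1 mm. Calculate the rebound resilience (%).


Resilience = h_rebound / h_drop * 100
= 82.1 / 351 * 100
= 23.4%

23.4%


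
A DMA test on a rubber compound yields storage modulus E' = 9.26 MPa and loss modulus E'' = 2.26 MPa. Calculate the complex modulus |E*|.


|E*| = sqrt(E'^2 + E''^2)
= sqrt(9.26^2 + 2.26^2)
= sqrt(85.7476 + 5.1076)
= 9.532 MPa

9.532 MPa


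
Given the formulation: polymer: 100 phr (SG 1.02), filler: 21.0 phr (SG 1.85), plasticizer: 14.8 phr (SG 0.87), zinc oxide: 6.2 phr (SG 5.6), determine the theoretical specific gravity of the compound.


Sum of weights = 142.0
Volume contributions:
  polymer: 100/1.02 = 98.0392
  filler: 21.0/1.85 = 11.3514
  plasticizer: 14.8/0.87 = 17.0115
  zinc oxide: 6.2/5.6 = 1.1071
Sum of volumes = 127.5092
SG = 142.0 / 127.5092 = 1.114

SG = 1.114


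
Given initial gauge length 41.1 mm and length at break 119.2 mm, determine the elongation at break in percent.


Elongation = (Lf - L0) / L0 * 100
= (119.2 - 41.1) / 41.1 * 100
= 78.1 / 41.1 * 100
= 190.0%

190.0%


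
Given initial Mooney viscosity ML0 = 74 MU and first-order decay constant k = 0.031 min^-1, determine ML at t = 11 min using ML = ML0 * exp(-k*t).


ML = ML0 * exp(-k * t)
ML = 74 * exp(-0.031 * 11)
ML = 74 * 0.7111
ML = 52.62 MU

52.62 MU


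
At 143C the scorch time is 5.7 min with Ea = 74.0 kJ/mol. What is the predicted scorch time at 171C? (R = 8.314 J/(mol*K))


Convert temperatures: T1 = 143 + 273.15 = 416.15 K, T2 = 171 + 273.15 = 444.15 K
ts2_new = 5.7 * exp(74000 / 8.314 * (1/444.15 - 1/416.15))
1/T2 - 1/T1 = -1.5149e-04
ts2_new = 1.48 min

1.48 min


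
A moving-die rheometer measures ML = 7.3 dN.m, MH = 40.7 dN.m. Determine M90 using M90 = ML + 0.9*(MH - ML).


M90 = ML + 0.9 * (MH - ML)
M90 = 7.3 + 0.9 * (40.7 - 7.3)
M90 = 7.3 + 0.9 * 33.4
M90 = 37.36 dN.m

37.36 dN.m


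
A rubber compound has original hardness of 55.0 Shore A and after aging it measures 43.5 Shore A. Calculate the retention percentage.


Retention = aged / original * 100
= 43.5 / 55.0 * 100
= 79.1%

79.1%


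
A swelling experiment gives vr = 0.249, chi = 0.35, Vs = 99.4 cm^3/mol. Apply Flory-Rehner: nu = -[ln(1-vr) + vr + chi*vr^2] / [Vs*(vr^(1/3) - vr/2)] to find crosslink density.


ln(1 - vr) = ln(1 - 0.249) = -0.2863
Numerator = -((-0.2863) + 0.249 + 0.35 * 0.249^2) = 0.0156
Denominator = 99.4 * (0.249^(1/3) - 0.249/2) = 50.1592
nu = 0.0156 / 50.1592 = 3.1199e-04 mol/cm^3

3.1199e-04 mol/cm^3


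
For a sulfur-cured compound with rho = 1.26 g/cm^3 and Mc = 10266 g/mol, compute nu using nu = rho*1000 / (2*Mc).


nu = rho * 1000 / (2 * Mc)
nu = 1.26 * 1000 / (2 * 10266)
nu = 1260.0 / 20532
nu = 0.0614 mol/L

0.0614 mol/L


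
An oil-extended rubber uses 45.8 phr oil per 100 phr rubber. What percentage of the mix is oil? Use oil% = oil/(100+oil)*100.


Oil % = oil / (100 + oil) * 100
= 45.8 / (100 + 45.8) * 100
= 45.8 / 145.8 * 100
= 31.41%

31.41%


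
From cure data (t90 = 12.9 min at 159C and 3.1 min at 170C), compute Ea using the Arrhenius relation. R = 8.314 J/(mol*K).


T1 = 432.15 K, T2 = 443.15 K
1/T1 - 1/T2 = 5.7439e-05
ln(t1/t2) = ln(12.9/3.1) = 1.4258
Ea = 8.314 * 1.4258 / 5.7439e-05 = 206380.6102 J/mol
Ea = 206.38 kJ/mol

206.38 kJ/mol


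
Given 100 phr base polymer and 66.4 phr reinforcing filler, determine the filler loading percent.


Filler % = filler / (rubber + filler) * 100
= 66.4 / (100 + 66.4) * 100
= 66.4 / 166.4 * 100
= 39.9%

39.9%


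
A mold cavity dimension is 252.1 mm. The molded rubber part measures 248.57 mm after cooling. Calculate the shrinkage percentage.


Shrinkage = (mold - part) / mold * 100
= (252.1 - 248.57) / 252.1 * 100
= 3.53 / 252.1 * 100
= 1.4%

1.4%


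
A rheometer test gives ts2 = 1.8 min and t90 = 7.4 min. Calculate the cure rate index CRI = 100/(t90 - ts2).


CRI = 100 / (t90 - ts2)
= 100 / (7.4 - 1.8)
= 100 / 5.6
= 17.86 min^-1

17.86 min^-1


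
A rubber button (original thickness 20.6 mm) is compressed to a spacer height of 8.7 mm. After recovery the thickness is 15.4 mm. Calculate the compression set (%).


CS = (t0 - recovered) / (t0 - ts) * 100
= (20.6 - 15.4) / (20.6 - 8.7) * 100
= 5.2 / 11.9 * 100
= 43.7%

43.7%


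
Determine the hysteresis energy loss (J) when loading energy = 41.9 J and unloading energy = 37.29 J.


Hysteresis loss = loading - unloading
= 41.9 - 37.29
= 4.61 J

4.61 J


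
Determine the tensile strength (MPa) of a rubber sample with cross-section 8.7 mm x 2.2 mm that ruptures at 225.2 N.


Area = width * thickness = 8.7 * 2.2 = 19.14 mm^2
TS = force / area = 225.2 / 19.14 = 11.77 MPa

11.77 MPa


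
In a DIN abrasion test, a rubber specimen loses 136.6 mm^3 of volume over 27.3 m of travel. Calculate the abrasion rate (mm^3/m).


Rate = volume_loss / distance
= 136.6 / 27.3
= 5.004 mm^3/m

5.004 mm^3/m


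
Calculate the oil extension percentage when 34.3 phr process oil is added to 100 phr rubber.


Oil % = oil / (100 + oil) * 100
= 34.3 / (100 + 34.3) * 100
= 34.3 / 134.3 * 100
= 25.54%

25.54%


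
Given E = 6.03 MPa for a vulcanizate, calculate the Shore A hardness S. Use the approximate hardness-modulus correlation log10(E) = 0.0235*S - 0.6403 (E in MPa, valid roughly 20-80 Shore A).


log10(E) = 0.0235*S - 0.6403  =>  S = (log10(E) + 0.6403) / 0.0235
log10(6.03) = 0.780317
S = (0.780317 + 0.6403) / 0.0235 = 1.420617 / 0.0235
S = 60.5

Shore A = 60.5


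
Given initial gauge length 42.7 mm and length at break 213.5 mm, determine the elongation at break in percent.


Elongation = (Lf - L0) / L0 * 100
= (213.5 - 42.7) / 42.7 * 100
= 170.8 / 42.7 * 100
= 400.0%

400.0%


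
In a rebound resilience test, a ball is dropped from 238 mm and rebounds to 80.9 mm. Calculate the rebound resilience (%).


Resilience = h_rebound / h_drop * 100
= 80.9 / 238 * 100
= 34.0%

34.0%


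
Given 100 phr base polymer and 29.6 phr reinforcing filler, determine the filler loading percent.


Filler % = filler / (rubber + filler) * 100
= 29.6 / (100 + 29.6) * 100
= 29.6 / 129.6 * 100
= 22.84%

22.84%


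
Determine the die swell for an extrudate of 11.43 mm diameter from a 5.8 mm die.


Die swell ratio = D_extrudate / D_die
= 11.43 / 5.8
= 1.971

Die swell = 1.971


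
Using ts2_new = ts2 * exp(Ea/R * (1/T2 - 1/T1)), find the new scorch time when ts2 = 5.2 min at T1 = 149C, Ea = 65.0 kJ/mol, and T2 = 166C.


Convert temperatures: T1 = 149 + 273.15 = 422.15 K, T2 = 166 + 273.15 = 439.15 K
ts2_new = 5.2 * exp(65000 / 8.314 * (1/439.15 - 1/422.15))
1/T2 - 1/T1 = -9.1700e-05
ts2_new = 2.54 min

2.54 min


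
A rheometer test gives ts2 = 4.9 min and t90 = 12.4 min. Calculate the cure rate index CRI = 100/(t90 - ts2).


CRI = 100 / (t90 - ts2)
= 100 / (12.4 - 4.9)
= 100 / 7.5
= 13.33 min^-1

13.33 min^-1


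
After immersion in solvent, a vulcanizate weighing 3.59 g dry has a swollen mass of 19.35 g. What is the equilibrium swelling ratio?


Q = W_swollen / W_dry
Q = 19.35 / 3.59
Q = 5.39

Q = 5.39


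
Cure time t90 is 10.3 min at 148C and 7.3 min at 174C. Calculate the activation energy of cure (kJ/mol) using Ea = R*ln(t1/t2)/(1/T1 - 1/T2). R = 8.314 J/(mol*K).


T1 = 421.15 K, T2 = 447.15 K
1/T1 - 1/T2 = 1.3806e-04
ln(t1/t2) = ln(10.3/7.3) = 0.3443
Ea = 8.314 * 0.3443 / 1.3806e-04 = 20731.2420 J/mol
Ea = 20.73 kJ/mol

20.73 kJ/mol


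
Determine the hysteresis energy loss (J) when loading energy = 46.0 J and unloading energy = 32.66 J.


Hysteresis loss = loading - unloading
= 46.0 - 32.66
= 13.34 J

13.34 J


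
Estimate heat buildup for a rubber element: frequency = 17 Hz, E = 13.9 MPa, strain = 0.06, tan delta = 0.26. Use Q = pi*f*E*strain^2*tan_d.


Q = pi * f * E * strain^2 * tan_d
= pi * 17 * 13.9 * 0.06^2 * 0.26
= pi * 17 * 13.9 * 0.0036 * 0.26
= 0.6948

Q = 0.6948


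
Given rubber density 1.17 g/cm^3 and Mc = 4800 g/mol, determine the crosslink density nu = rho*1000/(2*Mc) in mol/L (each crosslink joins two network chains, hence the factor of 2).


nu = rho * 1000 / (2 * Mc)
nu = 1.17 * 1000 / (2 * 4800)
nu = 1170.0 / 9600
nu = 0.1219 mol/L

0.1219 mol/L


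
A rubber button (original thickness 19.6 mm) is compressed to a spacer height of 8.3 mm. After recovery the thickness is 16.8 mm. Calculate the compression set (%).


CS = (t0 - recovered) / (t0 - ts) * 100
= (19.6 - 16.8) / (19.6 - 8.3) * 100
= 2.8 / 11.3 * 100
= 24.8%

24.8%


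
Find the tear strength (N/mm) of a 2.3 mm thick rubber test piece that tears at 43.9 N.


Tear strength = force / thickness
= 43.9 / 2.3
= 19.09 N/mm

19.09 N/mm


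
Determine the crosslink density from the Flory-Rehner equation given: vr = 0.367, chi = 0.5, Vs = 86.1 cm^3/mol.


ln(1 - vr) = ln(1 - 0.367) = -0.4573
Numerator = -((-0.4573) + 0.367 + 0.5 * 0.367^2) = 0.0229
Denominator = 86.1 * (0.367^(1/3) - 0.367/2) = 45.8448
nu = 0.0229 / 45.8448 = 5.0039e-04 mol/cm^3

5.0039e-04 mol/cm^3


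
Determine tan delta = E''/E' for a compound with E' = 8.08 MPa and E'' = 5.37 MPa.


tan delta = E'' / E'
= 5.37 / 8.08
= 0.6646

tan delta = 0.6646


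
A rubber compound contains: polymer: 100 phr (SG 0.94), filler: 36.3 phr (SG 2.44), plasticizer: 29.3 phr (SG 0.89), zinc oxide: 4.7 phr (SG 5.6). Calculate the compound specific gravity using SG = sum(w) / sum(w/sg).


Sum of weights = 170.3
Volume contributions:
  polymer: 100/0.94 = 106.3830
  filler: 36.3/2.44 = 14.8770
  plasticizer: 29.3/0.89 = 32.9213
  zinc oxide: 4.7/5.6 = 0.8393
Sum of volumes = 155.0207
SG = 170.3 / 155.0207 = 1.099

SG = 1.099


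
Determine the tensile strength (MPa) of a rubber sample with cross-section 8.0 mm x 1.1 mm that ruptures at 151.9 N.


Area = width * thickness = 8.0 * 1.1 = 8.8 mm^2
TS = force / area = 151.9 / 8.8 = 17.26 MPa

17.26 MPa


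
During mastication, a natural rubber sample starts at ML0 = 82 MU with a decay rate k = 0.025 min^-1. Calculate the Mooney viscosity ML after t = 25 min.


ML = ML0 * exp(-k * t)
ML = 82 * exp(-0.025 * 25)
ML = 82 * 0.5353
ML = 43.89 MU

43.89 MU


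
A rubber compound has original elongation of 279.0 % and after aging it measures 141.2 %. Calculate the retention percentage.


Retention = aged / original * 100
= 141.2 / 279.0 * 100
= 50.6%

50.6%


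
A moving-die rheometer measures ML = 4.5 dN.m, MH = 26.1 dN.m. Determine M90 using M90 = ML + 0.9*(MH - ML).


M90 = ML + 0.9 * (MH - ML)
M90 = 4.5 + 0.9 * (26.1 - 4.5)
M90 = 4.5 + 0.9 * 21.6
M90 = 23.94 dN.m

23.94 dN.m


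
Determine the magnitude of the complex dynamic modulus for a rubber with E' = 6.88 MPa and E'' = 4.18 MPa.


|E*| = sqrt(E'^2 + E''^2)
= sqrt(6.88^2 + 4.18^2)
= sqrt(47.3344 + 17.4724)
= 8.05 MPa

8.05 MPa


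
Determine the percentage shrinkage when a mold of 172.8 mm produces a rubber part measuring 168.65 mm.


Shrinkage = (mold - part) / mold * 100
= (172.8 - 168.65) / 172.8 * 100
= 4.15 / 172.8 * 100
= 2.4%

2.4%


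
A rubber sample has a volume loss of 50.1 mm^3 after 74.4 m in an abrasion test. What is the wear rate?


Rate = volume_loss / distance
= 50.1 / 74.4
= 0.673 mm^3/m

0.673 mm^3/m


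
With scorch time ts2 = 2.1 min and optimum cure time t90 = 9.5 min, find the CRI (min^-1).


CRI = 100 / (t90 - ts2)
= 100 / (9.5 - 2.1)
= 100 / 7.4
= 13.51 min^-1

13.51 min^-1


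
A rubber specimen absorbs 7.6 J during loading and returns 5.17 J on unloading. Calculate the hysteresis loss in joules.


Hysteresis loss = loading - unloading
= 7.6 - 5.17
= 2.43 J

2.43 J


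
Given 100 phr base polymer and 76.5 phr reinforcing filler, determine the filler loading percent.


Filler % = filler / (rubber + filler) * 100
= 76.5 / (100 + 76.5) * 100
= 76.5 / 176.5 * 100
= 43.34%

43.34%


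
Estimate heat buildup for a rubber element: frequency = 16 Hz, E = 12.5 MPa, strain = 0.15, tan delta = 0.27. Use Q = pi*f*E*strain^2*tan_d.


Q = pi * f * E * strain^2 * tan_d
= pi * 16 * 12.5 * 0.15^2 * 0.27
= pi * 16 * 12.5 * 0.0225 * 0.27
= 3.8170

Q = 3.8170


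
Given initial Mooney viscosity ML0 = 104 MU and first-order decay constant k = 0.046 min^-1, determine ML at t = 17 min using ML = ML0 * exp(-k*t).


ML = ML0 * exp(-k * t)
ML = 104 * exp(-0.046 * 17)
ML = 104 * 0.4575
ML = 47.58 MU

47.58 MU


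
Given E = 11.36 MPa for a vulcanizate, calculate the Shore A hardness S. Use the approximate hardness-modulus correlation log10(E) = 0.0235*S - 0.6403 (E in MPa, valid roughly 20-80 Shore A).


log10(E) = 0.0235*S - 0.6403  =>  S = (log10(E) + 0.6403) / 0.0235
log10(11.36) = 1.055378
S = (1.055378 + 0.6403) / 0.0235 = 1.695678 / 0.0235
S = 72.2

Shore A = 72.2


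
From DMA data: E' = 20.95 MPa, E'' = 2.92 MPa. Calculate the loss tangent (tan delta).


tan delta = E'' / E'
= 2.92 / 20.95
= 0.1394

tan delta = 0.1394


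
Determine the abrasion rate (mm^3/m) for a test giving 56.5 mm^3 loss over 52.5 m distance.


Rate = volume_loss / distance
= 56.5 / 52.5
= 1.076 mm^3/m

1.076 mm^3/m


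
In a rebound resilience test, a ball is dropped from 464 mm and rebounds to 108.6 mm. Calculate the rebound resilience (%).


Resilience = h_rebound / h_drop * 100
= 108.6 / 464 * 100
= 23.4%

23.4%


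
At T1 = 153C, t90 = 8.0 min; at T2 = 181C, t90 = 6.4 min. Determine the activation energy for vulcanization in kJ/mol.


T1 = 426.15 K, T2 = 454.15 K
1/T1 - 1/T2 = 1.4468e-04
ln(t1/t2) = ln(8.0/6.4) = 0.2231
Ea = 8.314 * 0.2231 / 1.4468e-04 = 12823.2509 J/mol
Ea = 12.82 kJ/mol

12.82 kJ/mol


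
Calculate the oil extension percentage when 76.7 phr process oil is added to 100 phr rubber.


Oil % = oil / (100 + oil) * 100
= 76.7 / (100 + 76.7) * 100
= 76.7 / 176.7 * 100
= 43.41%

43.41%


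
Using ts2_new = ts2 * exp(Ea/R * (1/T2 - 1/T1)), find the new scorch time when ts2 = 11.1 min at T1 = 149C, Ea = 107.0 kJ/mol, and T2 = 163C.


Convert temperatures: T1 = 149 + 273.15 = 422.15 K, T2 = 163 + 273.15 = 436.15 K
ts2_new = 11.1 * exp(107000 / 8.314 * (1/436.15 - 1/422.15))
1/T2 - 1/T1 = -7.6037e-05
ts2_new = 4.17 min

4.17 min


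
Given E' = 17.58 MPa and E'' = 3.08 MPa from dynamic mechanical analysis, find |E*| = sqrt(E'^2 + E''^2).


|E*| = sqrt(E'^2 + E''^2)
= sqrt(17.58^2 + 3.08^2)
= sqrt(309.0564 + 9.4864)
= 17.848 MPa

17.848 MPa


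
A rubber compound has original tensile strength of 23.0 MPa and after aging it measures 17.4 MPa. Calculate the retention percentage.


Retention = aged / original * 100
= 17.4 / 23.0 * 100
= 75.7%

75.7%


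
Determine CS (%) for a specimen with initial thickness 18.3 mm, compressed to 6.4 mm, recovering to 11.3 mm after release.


CS = (t0 - recovered) / (t0 - ts) * 100
= (18.3 - 11.3) / (18.3 - 6.4) * 100
= 7.0 / 11.9 * 100
= 58.8%

58.8%


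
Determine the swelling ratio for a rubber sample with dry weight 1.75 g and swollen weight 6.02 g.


Q = W_swollen / W_dry
Q = 6.02 / 1.75
Q = 3.44

Q = 3.44


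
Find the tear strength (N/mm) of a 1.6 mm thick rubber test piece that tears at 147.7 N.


Tear strength = force / thickness
= 147.7 / 1.6
= 92.31 N/mm

92.31 N/mm


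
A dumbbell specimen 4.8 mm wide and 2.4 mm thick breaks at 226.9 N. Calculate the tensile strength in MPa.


Area = width * thickness = 4.8 * 2.4 = 11.52 mm^2
TS = force / area = 226.9 / 11.52 = 19.7 MPa

19.7 MPa


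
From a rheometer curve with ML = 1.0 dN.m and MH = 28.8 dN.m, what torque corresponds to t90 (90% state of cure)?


M90 = ML + 0.9 * (MH - ML)
M90 = 1.0 + 0.9 * (28.8 - 1.0)
M90 = 1.0 + 0.9 * 27.8
M90 = 26.02 dN.m

26.02 dN.m


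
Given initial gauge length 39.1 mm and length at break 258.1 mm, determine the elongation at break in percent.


Elongation = (Lf - L0) / L0 * 100
= (258.1 - 39.1) / 39.1 * 100
= 219.0 / 39.1 * 100
= 560.1%

560.1%


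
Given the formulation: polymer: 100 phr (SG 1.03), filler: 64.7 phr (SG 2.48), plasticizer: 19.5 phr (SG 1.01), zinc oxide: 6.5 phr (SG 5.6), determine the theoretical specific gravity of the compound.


Sum of weights = 190.7
Volume contributions:
  polymer: 100/1.03 = 97.0874
  filler: 64.7/2.48 = 26.0887
  plasticizer: 19.5/1.01 = 19.3069
  zinc oxide: 6.5/5.6 = 1.1607
Sum of volumes = 143.6437
SG = 190.7 / 143.6437 = 1.328

SG = 1.328


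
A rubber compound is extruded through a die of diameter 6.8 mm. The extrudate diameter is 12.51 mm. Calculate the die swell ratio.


Die swell ratio = D_extrudate / D_die
= 12.51 / 6.8
= 1.84

Die swell = 1.84


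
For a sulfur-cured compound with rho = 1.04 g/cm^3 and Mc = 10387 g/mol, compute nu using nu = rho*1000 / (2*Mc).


nu = rho * 1000 / (2 * Mc)
nu = 1.04 * 1000 / (2 * 10387)
nu = 1040.0 / 20774
nu = 0.0501 mol/L

0.0501 mol/L


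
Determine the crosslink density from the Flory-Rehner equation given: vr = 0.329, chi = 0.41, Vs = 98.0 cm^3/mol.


ln(1 - vr) = ln(1 - 0.329) = -0.3990
Numerator = -((-0.3990) + 0.329 + 0.41 * 0.329^2) = 0.0256
Denominator = 98.0 * (0.329^(1/3) - 0.329/2) = 51.5327
nu = 0.0256 / 51.5327 = 4.9691e-04 mol/cm^3

4.9691e-04 mol/cm^3


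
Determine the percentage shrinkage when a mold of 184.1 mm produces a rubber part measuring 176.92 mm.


Shrinkage = (mold - part) / mold * 100
= (184.1 - 176.92) / 184.1 * 100
= 7.18 / 184.1 * 100
= 3.9%

3.9%


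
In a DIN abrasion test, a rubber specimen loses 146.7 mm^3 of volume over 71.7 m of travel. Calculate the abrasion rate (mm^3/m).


Rate = volume_loss / distance
= 146.7 / 71.7
= 2.046 mm^3/m

2.046 mm^3/m


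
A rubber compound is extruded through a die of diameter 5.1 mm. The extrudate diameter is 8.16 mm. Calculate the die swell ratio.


Die swell ratio = D_extrudate / D_die
= 8.16 / 5.1
= 1.6

Die swell = 1.6


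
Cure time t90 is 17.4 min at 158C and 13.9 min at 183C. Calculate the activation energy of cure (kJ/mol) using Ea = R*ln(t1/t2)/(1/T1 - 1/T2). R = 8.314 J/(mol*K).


T1 = 431.15 K, T2 = 456.15 K
1/T1 - 1/T2 = 1.2712e-04
ln(t1/t2) = ln(17.4/13.9) = 0.2246
Ea = 8.314 * 0.2246 / 1.2712e-04 = 14688.5796 J/mol
Ea = 14.69 kJ/mol

14.69 kJ/mol


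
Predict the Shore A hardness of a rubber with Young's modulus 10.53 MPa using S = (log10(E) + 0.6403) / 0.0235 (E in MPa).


log10(E) = 0.0235*S - 0.6403  =>  S = (log10(E) + 0.6403) / 0.0235
log10(10.53) = 1.022428
S = (1.022428 + 0.6403) / 0.0235 = 1.662728 / 0.0235
S = 70.8

Shore A = 70.8


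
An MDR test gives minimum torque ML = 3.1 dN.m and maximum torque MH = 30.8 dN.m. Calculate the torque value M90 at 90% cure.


M90 = ML + 0.9 * (MH - ML)
M90 = 3.1 + 0.9 * (30.8 - 3.1)
M90 = 3.1 + 0.9 * 27.7
M90 = 28.03 dN.m

28.03 dN.m


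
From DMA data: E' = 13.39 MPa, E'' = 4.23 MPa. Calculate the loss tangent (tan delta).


tan delta = E'' / E'
= 4.23 / 13.39
= 0.3159

tan delta = 0.3159


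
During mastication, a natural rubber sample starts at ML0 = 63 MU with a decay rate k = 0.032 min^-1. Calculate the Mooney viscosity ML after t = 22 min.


ML = ML0 * exp(-k * t)
ML = 63 * exp(-0.032 * 22)
ML = 63 * 0.4946
ML = 31.16 MU

31.16 MU


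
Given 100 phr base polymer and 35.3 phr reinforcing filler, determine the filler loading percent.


Filler % = filler / (rubber + filler) * 100
= 35.3 / (100 + 35.3) * 100
= 35.3 / 135.3 * 100
= 26.09%

26.09%


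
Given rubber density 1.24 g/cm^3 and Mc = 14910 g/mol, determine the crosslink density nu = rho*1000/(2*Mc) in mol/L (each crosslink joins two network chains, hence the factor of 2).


nu = rho * 1000 / (2 * Mc)
nu = 1.24 * 1000 / (2 * 14910)
nu = 1240.0 / 29820
nu = 0.0416 mol/L

0.0416 mol/L


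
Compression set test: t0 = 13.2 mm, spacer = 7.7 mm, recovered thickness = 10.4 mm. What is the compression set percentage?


CS = (t0 - recovered) / (t0 - ts) * 100
= (13.2 - 10.4) / (13.2 - 7.7) * 100
= 2.8 / 5.5 * 100
= 50.9%

50.9%


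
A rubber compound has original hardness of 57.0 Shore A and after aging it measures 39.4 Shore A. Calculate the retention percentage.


Retention = aged / original * 100
= 39.4 / 57.0 * 100
= 69.1%

69.1%


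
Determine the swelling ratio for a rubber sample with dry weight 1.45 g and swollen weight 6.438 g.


Q = W_swollen / W_dry
Q = 6.438 / 1.45
Q = 4.44

Q = 4.44


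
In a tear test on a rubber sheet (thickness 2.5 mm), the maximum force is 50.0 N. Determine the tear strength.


Tear strength = force / thickness
= 50.0 / 2.5
= 20.0 N/mm

20.0 N/mm


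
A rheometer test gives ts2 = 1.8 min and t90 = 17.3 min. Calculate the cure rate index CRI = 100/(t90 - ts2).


CRI = 100 / (t90 - ts2)
= 100 / (17.3 - 1.8)
= 100 / 15.5
= 6.45 min^-1

6.45 min^-1


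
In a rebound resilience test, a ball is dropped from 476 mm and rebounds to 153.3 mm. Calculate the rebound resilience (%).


Resilience = h_rebound / h_drop * 100
= 153.3 / 476 * 100
= 32.2%

32.2%


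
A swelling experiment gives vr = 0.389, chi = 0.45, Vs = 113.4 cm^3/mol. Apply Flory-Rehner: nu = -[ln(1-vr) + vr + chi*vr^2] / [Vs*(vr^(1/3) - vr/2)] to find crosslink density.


ln(1 - vr) = ln(1 - 0.389) = -0.4927
Numerator = -((-0.4927) + 0.389 + 0.45 * 0.389^2) = 0.0356
Denominator = 113.4 * (0.389^(1/3) - 0.389/2) = 60.7245
nu = 0.0356 / 60.7245 = 5.8566e-04 mol/cm^3

5.8566e-04 mol/cm^3


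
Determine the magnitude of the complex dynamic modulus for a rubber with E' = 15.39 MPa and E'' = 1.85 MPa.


|E*| = sqrt(E'^2 + E''^2)
= sqrt(15.39^2 + 1.85^2)
= sqrt(236.8521 + 3.4225)
= 15.501 MPa

15.501 MPa


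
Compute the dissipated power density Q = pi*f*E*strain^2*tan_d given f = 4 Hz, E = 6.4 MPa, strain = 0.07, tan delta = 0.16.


Q = pi * f * E * strain^2 * tan_d
= pi * 4 * 6.4 * 0.07^2 * 0.16
= pi * 4 * 6.4 * 0.0049 * 0.16
= 0.0631

Q = 0.0631


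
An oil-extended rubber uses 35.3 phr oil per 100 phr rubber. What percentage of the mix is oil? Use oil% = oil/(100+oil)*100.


Oil % = oil / (100 + oil) * 100
= 35.3 / (100 + 35.3) * 100
= 35.3 / 135.3 * 100
= 26.09%

26.09%


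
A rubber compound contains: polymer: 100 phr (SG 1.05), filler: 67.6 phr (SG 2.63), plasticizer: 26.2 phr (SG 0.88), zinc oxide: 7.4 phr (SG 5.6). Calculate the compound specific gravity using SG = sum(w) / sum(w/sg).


Sum of weights = 201.2
Volume contributions:
  polymer: 100/1.05 = 95.2381
  filler: 67.6/2.63 = 25.7034
  plasticizer: 26.2/0.88 = 29.7727
  zinc oxide: 7.4/5.6 = 1.3214
Sum of volumes = 152.0357
SG = 201.2 / 152.0357 = 1.323

SG = 1.323


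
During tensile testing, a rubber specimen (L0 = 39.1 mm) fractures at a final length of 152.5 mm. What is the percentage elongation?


Elongation = (Lf - L0) / L0 * 100
= (152.5 - 39.1) / 39.1 * 100
= 113.4 / 39.1 * 100
= 290.0%

290.0%


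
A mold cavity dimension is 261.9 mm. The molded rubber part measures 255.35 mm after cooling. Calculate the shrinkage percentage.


Shrinkage = (mold - part) / mold * 100
= (261.9 - 255.35) / 261.9 * 100
= 6.55 / 261.9 * 100
= 2.5%

2.5%


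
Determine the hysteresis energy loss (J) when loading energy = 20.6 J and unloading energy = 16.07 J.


Hysteresis loss = loading - unloading
= 20.6 - 16.07
= 4.53 J

4.53 J


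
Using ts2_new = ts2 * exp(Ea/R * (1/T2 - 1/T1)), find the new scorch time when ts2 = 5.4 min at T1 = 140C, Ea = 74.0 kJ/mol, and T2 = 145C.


Convert temperatures: T1 = 140 + 273.15 = 413.15 K, T2 = 145 + 273.15 = 418.15 K
ts2_new = 5.4 * exp(74000 / 8.314 * (1/418.15 - 1/413.15))
1/T2 - 1/T1 = -2.8942e-05
ts2_new = 4.17 min

4.17 min


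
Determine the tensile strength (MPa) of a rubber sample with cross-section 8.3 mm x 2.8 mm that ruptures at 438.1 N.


Area = width * thickness = 8.3 * 2.8 = 23.24 mm^2
TS = force / area = 438.1 / 23.24 = 18.85 MPa

18.85 MPa


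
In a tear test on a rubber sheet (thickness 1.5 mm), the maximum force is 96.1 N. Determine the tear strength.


Tear strength = force / thickness
= 96.1 / 1.5
= 64.07 N/mm

64.07 N/mm


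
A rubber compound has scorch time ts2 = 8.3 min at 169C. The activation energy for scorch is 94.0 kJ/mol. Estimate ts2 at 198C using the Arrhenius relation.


Convert temperatures: T1 = 169 + 273.15 = 442.15 K, T2 = 198 + 273.15 = 471.15 K
ts2_new = 8.3 * exp(94000 / 8.314 * (1/471.15 - 1/442.15))
1/T2 - 1/T1 = -1.3921e-04
ts2_new = 1.72 min

1.72 min


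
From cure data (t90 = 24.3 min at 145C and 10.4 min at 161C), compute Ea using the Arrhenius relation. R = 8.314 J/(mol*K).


T1 = 418.15 K, T2 = 434.15 K
1/T1 - 1/T2 = 8.8135e-05
ln(t1/t2) = ln(24.3/10.4) = 0.8487
Ea = 8.314 * 0.8487 / 8.8135e-05 = 80057.3247 J/mol
Ea = 80.06 kJ/mol

80.06 kJ/mol


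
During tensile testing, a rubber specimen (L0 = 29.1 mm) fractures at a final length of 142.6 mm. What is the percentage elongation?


Elongation = (Lf - L0) / L0 * 100
= (142.6 - 29.1) / 29.1 * 100
= 113.5 / 29.1 * 100
= 390.0%

390.0%
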